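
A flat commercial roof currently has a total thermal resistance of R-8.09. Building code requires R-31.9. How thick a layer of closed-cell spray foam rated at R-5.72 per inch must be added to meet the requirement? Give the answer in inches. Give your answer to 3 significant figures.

ΔR = 31.9 − 8.09 = 23.81 ft²·°F·h/BTU
L = ΔR / (R/in) = 23.81/5.72 = 4.163 in

4.16 in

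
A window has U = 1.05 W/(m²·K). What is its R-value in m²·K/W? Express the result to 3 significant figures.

0.952 m²·K/W

R = 1/U = 1/1.05 = 0.9524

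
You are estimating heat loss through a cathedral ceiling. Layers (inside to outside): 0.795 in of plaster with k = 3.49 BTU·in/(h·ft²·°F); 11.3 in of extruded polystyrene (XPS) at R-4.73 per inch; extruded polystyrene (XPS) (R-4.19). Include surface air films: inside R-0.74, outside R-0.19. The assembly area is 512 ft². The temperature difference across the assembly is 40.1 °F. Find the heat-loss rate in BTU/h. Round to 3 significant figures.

349 BTU/h

0.795/3.49 = 0.2278
11.3 × 4.73 = 53.45
R_total = 0.74 + 0.2278 + 53.45 + 4.19 + 0.19 = 58.8 ft²·°F·h/BTU
Q = A·ΔT/R = 512 × 40.1 / 58.8 = 349.2 BTU/h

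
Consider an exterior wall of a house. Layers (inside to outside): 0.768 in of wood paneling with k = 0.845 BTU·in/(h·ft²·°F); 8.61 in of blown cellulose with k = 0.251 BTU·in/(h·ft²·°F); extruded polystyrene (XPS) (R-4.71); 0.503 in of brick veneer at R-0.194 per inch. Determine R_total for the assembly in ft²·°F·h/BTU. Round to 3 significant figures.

40.0 ft²·°F·h/BTU

0.768/0.845 = 0.9089
8.61/0.251 = 34.3
0.503 × 0.194 = 0.09758
R_total = 0.9089 + 34.3 + 4.71 + 0.09758 = 40.02 ft²·°F·h/BTU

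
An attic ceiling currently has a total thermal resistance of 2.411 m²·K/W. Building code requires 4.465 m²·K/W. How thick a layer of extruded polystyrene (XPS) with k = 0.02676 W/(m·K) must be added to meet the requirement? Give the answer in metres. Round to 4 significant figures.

ΔR = 4.465 − 2.411 = 2.054 m²·K/W
L = ΔR × k = 2.054 × 0.02676 = 0.054965 m

0.05497 m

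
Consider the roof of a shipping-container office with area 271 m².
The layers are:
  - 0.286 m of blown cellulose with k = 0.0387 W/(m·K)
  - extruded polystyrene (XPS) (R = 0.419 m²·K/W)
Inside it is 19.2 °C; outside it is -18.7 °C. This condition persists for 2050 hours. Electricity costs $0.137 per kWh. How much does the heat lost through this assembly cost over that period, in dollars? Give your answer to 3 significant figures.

369 dollars

0.286/0.0387 = 7.39
R_total = 7.39 + 0.419 = 7.809 m²·K/W
Q = 271 × (19.2 − (-18.7)) / 7.809 = 1315 W
E = 1315 W × 2050 h / 1000 = 2696 kWh
Cost = 2696 × 0.137 = $369.4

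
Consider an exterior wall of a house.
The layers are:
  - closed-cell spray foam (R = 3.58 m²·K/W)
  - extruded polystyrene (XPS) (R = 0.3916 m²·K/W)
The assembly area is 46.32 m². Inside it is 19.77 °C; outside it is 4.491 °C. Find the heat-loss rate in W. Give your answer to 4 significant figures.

R_total = 3.58 + 0.3916 = 3.9716 m²·K/W
Q = A·ΔT/R = 46.32 × (19.77 − 4.491) / 3.9716 = 178.2 W

178.2 W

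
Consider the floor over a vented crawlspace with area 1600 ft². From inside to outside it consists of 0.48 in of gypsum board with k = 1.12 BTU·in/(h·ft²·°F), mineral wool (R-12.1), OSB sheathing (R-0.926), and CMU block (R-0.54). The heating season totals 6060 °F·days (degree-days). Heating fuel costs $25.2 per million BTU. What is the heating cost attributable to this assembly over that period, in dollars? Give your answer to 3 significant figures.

419 dollars

0.48/1.12 = 0.4286
R_total = 0.4286 + 12.1 + 0.926 + 0.54 = 13.99 ft²·°F·h/BTU
E = A × HDD × 24 / R = 1600 × 6060 × 24 / 13.99 = 16630000 BTU
Cost = 16630000/10⁶ × 25.2 = $419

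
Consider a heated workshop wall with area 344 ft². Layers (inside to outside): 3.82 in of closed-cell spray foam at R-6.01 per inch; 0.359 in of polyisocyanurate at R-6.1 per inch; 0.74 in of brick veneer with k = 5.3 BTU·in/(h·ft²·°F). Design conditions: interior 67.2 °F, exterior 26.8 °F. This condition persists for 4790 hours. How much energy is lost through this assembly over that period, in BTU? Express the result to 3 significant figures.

3.82 × 6.01 = 22.96
0.359 × 6.1 = 2.19
0.74/5.3 = 0.1396
R_total = 22.96 + 2.19 + 0.1396 = 25.29 ft²·°F·h/BTU
Q = 344 × (67.2 − 26.8) / 25.29 = 549.6 BTU/h
E = 549.6 × 4790 = 2632000 BTU

2630000 BTU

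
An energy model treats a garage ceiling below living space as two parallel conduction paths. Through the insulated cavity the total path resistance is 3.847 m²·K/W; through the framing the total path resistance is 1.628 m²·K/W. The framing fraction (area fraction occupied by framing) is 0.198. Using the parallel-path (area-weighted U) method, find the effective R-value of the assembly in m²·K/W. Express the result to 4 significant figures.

3.029 m²·K/W

U_eff = 0.802/3.847 + 0.198/1.628 = 0.20847 + 0.12162 = 0.3301
R_eff = 1/U_eff = 3.0294 m²·K/W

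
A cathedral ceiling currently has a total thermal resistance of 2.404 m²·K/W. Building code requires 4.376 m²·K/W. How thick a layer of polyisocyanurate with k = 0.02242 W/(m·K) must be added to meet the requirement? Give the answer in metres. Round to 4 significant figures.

0.04421 m

ΔR = 4.376 − 2.404 = 1.972 m²·K/W
L = ΔR × k = 1.972 × 0.02242 = 0.044212 m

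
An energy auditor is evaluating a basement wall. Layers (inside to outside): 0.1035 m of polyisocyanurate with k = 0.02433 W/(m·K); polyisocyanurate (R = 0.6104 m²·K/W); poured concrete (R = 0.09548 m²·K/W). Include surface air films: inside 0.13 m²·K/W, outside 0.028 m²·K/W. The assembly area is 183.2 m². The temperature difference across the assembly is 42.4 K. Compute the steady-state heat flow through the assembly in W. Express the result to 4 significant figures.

0.1035/0.02433 = 4.254
R_total = 0.13 + 4.254 + 0.6104 + 0.09548 + 0.028 = 5.1179 m²·K/W
Q = A·ΔT/R = 183.2 × 42.4 / 5.1179 = 1517.8 W

1518 W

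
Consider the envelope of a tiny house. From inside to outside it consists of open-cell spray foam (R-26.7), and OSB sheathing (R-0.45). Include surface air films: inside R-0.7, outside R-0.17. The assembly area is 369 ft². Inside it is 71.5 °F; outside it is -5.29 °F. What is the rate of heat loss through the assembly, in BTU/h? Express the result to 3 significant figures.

1010 BTU/h

R_total = 0.7 + 26.7 + 0.45 + 0.17 = 28.02 ft²·°F·h/BTU
Q = A·ΔT/R = 369 × (71.5 − (-5.29)) / 28.02 = 1011 BTU/h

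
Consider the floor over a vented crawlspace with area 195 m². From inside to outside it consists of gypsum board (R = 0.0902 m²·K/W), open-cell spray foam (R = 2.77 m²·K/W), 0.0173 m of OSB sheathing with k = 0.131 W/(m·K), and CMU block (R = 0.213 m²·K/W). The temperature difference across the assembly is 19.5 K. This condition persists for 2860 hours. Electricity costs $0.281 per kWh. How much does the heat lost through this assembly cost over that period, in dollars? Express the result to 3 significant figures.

0.0173/0.131 = 0.1321
R_total = 0.0902 + 2.77 + 0.1321 + 0.213 = 3.205 m²·K/W
Q = 195 × 19.5 / 3.205 = 1186 W
E = 1186 W × 2860 h / 1000 = 3393 kWh
Cost = 3393 × 0.281 = $953.4

953 dollars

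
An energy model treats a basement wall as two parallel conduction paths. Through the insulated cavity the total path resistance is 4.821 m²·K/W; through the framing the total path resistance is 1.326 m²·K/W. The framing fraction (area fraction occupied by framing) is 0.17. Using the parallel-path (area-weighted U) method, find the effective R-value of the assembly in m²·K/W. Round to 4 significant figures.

U_eff = 0.83/4.821 + 0.17/1.326 = 0.17216 + 0.12821 = 0.30037
R_eff = 1/U_eff = 3.3292 m²·K/W

3.329 m²·K/W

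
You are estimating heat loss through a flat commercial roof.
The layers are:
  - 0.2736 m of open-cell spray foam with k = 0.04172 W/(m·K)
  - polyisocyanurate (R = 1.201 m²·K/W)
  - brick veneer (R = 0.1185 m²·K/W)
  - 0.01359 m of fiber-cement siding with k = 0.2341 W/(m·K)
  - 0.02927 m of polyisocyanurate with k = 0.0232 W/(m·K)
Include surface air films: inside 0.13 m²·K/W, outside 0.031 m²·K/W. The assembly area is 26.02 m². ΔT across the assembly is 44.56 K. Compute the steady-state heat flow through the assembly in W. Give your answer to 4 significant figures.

0.2736/0.04172 = 6.558
0.01359/0.2341 = 0.058052
0.02927/0.0232 = 1.2616
R_total = 0.13 + 6.558 + 1.201 + 0.1185 + 0.058052 + 1.2616 + 0.031 = 9.3582 m²·K/W
Q = A·ΔT/R = 26.02 × 44.56 / 9.3582 = 123.9 W

123.9 W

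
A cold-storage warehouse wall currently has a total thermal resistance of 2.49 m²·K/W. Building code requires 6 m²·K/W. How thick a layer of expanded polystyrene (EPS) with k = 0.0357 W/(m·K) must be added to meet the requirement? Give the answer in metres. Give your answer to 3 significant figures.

ΔR = 6 − 2.49 = 3.51 m²·K/W
L = ΔR × k = 3.51 × 0.0357 = 0.1253 m

0.125 m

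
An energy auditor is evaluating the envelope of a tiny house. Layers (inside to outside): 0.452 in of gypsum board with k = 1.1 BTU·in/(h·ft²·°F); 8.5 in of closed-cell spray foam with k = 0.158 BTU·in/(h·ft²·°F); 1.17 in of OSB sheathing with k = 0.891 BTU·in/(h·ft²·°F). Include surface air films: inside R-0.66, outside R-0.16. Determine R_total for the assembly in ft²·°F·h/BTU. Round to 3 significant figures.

0.452/1.1 = 0.4109
8.5/0.158 = 53.8
1.17/0.891 = 1.313
R_total = 0.66 + 0.4109 + 53.8 + 1.313 + 0.16 = 56.34 ft²·°F·h/BTU

56.3 ft²·°F·h/BTU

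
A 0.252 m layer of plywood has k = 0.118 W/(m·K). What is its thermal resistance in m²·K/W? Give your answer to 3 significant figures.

R = L/k = 0.252/0.118 = 2.136 m²·K/W

2.14 m²·K/W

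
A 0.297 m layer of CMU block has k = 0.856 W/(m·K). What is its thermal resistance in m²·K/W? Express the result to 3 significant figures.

0.347 m²·K/W

R = L/k = 0.297/0.856 = 0.347 m²·K/W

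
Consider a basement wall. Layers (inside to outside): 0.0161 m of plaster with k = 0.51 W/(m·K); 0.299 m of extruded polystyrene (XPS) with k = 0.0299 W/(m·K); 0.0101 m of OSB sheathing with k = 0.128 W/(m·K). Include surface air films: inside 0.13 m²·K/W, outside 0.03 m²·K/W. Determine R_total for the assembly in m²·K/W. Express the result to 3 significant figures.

0.0161/0.51 = 0.03157
0.299/0.0299 = 10
0.0101/0.128 = 0.07891
R_total = 0.13 + 0.03157 + 10 + 0.07891 + 0.03 = 10.27 m²·K/W

10.3 m²·K/W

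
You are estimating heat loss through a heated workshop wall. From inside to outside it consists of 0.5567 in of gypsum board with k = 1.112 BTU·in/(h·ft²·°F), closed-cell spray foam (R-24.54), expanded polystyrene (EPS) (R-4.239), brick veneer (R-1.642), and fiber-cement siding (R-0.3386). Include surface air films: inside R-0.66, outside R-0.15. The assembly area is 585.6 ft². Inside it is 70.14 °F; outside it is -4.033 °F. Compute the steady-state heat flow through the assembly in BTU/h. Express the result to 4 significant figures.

1354 BTU/h

0.5567/1.112 = 0.50063
R_total = 0.66 + 0.50063 + 24.54 + 4.239 + 1.642 + 0.3386 + 0.15 = 32.07 ft²·°F·h/BTU
Q = A·ΔT/R = 585.6 × (70.14 − (-4.033)) / 32.07 = 1354.4 BTU/h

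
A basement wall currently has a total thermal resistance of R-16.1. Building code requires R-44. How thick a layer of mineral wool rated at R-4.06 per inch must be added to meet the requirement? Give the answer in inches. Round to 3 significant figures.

6.87 in

ΔR = 44 − 16.1 = 27.9 ft²·°F·h/BTU
L = ΔR / (R/in) = 27.9/4.06 = 6.872 in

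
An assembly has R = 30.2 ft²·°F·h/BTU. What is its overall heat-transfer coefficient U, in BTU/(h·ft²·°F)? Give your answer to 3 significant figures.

0.0331 BTU/(h·ft²·°F)

U = 1/R = 1/30.2 = 0.03311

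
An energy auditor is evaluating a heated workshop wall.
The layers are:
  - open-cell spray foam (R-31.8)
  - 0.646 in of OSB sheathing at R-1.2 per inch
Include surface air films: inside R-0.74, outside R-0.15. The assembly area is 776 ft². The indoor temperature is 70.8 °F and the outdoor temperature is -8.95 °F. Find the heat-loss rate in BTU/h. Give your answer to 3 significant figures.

0.646 × 1.2 = 0.7752
R_total = 0.74 + 31.8 + 0.7752 + 0.15 = 33.47 ft²·°F·h/BTU
Q = A·ΔT/R = 776 × (70.8 − (-8.95)) / 33.47 = 1849 BTU/h

1850 BTU/h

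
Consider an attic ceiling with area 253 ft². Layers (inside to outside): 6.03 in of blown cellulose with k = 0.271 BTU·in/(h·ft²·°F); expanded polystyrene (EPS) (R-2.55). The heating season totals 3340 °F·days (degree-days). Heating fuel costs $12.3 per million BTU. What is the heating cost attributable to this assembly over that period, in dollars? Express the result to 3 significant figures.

10.1 dollars

6.03/0.271 = 22.25
R_total = 22.25 + 2.55 = 24.8 ft²·°F·h/BTU
E = A × HDD × 24 / R = 253 × 3340 × 24 / 24.8 = 817700 BTU
Cost = 817700/10⁶ × 12.3 = $10.06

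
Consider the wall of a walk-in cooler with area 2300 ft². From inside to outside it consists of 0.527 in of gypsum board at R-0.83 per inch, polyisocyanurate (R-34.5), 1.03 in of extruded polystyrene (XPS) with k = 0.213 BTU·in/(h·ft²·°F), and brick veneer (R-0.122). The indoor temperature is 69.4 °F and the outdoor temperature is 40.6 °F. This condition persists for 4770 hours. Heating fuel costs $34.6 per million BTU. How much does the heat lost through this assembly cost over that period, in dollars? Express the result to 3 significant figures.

274 dollars

0.527 × 0.83 = 0.4374
1.03/0.213 = 4.836
R_total = 0.4374 + 34.5 + 4.836 + 0.122 = 39.9 ft²·°F·h/BTU
Q = 2300 × (69.4 − 40.6) / 39.9 = 1660 BTU/h
E = 1660 × 4770 = 7920000 BTU
Cost = 7920000/10⁶ × 34.6 = $274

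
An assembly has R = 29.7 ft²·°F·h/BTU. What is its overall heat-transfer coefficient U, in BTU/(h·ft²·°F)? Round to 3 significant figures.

U = 1/R = 1/29.7 = 0.03367

0.0337 BTU/(h·ft²·°F)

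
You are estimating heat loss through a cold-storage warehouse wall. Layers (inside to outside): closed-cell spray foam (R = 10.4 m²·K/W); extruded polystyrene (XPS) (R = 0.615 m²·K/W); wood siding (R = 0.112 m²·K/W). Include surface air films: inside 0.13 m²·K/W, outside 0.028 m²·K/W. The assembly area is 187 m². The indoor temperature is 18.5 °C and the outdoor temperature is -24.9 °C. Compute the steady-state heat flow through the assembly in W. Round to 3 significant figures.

719 W

R_total = 0.13 + 10.4 + 0.615 + 0.112 + 0.028 = 11.29 m²·K/W
Q = A·ΔT/R = 187 × (18.5 − (-24.9)) / 11.29 = 719.2 W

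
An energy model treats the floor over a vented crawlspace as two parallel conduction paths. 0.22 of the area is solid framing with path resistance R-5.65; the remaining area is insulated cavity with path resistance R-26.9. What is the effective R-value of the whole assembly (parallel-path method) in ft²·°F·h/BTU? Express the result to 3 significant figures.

U_eff = 0.78/26.9 + 0.22/5.65 = 0.029 + 0.03894 = 0.06793
R_eff = 1/U_eff = 14.72 ft²·°F·h/BTU

14.7 ft²·°F·h/BTU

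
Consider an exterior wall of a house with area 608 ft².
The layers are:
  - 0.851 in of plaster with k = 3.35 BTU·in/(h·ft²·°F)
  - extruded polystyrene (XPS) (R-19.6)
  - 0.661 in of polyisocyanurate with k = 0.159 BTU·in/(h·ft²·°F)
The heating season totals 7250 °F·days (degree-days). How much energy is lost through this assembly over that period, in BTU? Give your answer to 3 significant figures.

0.851/3.35 = 0.254
0.661/0.159 = 4.157
R_total = 0.254 + 19.6 + 4.157 = 24.01 ft²·°F·h/BTU
E = A × HDD × 24 / R = 608 × 7250 × 24 / 24.01 = 4406000 BTU

4410000 BTU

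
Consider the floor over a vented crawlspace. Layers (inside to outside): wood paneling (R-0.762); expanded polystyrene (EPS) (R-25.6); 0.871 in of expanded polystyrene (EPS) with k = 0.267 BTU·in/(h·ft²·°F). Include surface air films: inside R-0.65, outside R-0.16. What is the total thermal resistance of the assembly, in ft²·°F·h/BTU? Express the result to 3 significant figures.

0.871/0.267 = 3.262
R_total = 0.65 + 0.762 + 25.6 + 3.262 + 0.16 = 30.43 ft²·°F·h/BTU

30.4 ft²·°F·h/BTU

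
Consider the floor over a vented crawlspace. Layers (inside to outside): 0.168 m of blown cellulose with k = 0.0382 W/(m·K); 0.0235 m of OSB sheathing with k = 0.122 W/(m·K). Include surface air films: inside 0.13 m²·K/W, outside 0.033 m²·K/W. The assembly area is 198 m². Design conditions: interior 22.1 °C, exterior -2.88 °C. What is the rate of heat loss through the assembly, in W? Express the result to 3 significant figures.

1040 W

0.168/0.0382 = 4.398
0.0235/0.122 = 0.1926
R_total = 0.13 + 4.398 + 0.1926 + 0.033 = 4.754 m²·K/W
Q = A·ΔT/R = 198 × (22.1 − (-2.88)) / 4.754 = 1040 W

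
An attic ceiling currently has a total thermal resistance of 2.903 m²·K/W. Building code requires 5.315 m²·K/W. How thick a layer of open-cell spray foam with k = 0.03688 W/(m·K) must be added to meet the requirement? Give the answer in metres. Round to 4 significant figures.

0.08895 m

ΔR = 5.315 − 2.903 = 2.412 m²·K/W
L = ΔR × k = 2.412 × 0.03688 = 0.088955 m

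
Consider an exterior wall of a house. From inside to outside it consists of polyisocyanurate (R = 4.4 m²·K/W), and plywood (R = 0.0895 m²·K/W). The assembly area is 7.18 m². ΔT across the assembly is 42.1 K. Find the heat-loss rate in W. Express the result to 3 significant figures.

67.3 W

R_total = 4.4 + 0.0895 = 4.49 m²·K/W
Q = A·ΔT/R = 7.18 × 42.1 / 4.49 = 67.33 W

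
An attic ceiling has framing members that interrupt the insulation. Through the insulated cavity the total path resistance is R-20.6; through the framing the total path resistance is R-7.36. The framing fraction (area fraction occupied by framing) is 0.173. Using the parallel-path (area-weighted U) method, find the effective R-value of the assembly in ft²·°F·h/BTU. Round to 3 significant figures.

U_eff = 0.827/20.6 + 0.173/7.36 = 0.04015 + 0.02351 = 0.06365
R_eff = 1/U_eff = 15.71 ft²·°F·h/BTU

15.7 ft²·°F·h/BTU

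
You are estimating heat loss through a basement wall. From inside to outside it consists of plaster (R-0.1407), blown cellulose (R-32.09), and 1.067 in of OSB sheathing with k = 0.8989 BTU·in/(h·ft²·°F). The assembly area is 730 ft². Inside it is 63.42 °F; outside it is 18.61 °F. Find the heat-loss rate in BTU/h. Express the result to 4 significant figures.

1.067/0.8989 = 1.187
R_total = 0.1407 + 32.09 + 1.187 = 33.418 ft²·°F·h/BTU
Q = A·ΔT/R = 730 × (63.42 − 18.61) / 33.418 = 978.86 BTU/h

978.9 BTU/h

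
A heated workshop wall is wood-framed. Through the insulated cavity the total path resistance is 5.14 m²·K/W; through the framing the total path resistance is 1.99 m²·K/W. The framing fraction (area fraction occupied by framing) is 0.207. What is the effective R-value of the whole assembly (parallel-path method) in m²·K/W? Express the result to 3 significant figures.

3.87 m²·K/W

U_eff = 0.793/5.14 + 0.207/1.99 = 0.1543 + 0.104 = 0.2583
R_eff = 1/U_eff = 3.871 m²·K/W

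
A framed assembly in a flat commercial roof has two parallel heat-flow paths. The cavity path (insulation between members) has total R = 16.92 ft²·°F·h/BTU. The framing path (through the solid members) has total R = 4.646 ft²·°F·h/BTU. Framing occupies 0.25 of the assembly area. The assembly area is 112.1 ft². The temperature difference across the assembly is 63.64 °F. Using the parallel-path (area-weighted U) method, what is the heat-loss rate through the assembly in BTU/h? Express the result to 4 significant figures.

U_eff = 0.75/16.92 + 0.25/4.646 = 0.044326 + 0.05381 = 0.098136
R_eff = 1/U_eff = 10.19 ft²·°F·h/BTU
Q = 112.1 × 63.64 / 10.19 = 700.11 BTU/h

700.1 BTU/h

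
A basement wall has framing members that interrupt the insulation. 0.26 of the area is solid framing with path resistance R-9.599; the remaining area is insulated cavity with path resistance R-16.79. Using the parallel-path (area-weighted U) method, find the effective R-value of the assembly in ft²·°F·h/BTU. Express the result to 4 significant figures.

U_eff = 0.74/16.79 + 0.26/9.599 = 0.044074 + 0.027086 = 0.07116
R_eff = 1/U_eff = 14.053 ft²·°F·h/BTU

14.05 ft²·°F·h/BTU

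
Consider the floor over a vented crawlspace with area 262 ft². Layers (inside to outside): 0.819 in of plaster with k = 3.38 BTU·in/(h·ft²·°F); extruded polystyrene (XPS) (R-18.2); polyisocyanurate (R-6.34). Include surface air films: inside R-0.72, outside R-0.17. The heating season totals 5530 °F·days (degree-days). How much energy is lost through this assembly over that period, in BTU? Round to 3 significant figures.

0.819/3.38 = 0.2423
R_total = 0.72 + 0.2423 + 18.2 + 6.34 + 0.17 = 25.67 ft²·°F·h/BTU
E = A × HDD × 24 / R = 262 × 5530 × 24 / 25.67 = 1354000 BTU

1350000 BTU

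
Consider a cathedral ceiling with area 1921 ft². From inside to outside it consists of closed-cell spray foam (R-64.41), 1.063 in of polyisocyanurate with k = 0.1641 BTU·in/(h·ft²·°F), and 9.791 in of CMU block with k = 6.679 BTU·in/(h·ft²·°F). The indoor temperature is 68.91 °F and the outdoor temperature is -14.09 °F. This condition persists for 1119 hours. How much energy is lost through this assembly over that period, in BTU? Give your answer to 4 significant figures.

2466000 BTU

1.063/0.1641 = 6.4778
9.791/6.679 = 1.4659
R_total = 64.41 + 6.4778 + 1.4659 = 72.354 ft²·°F·h/BTU
Q = 1921 × (68.91 − (-14.09)) / 72.354 = 2203.7 BTU/h
E = 2203.7 × 1119 = 2465900 BTU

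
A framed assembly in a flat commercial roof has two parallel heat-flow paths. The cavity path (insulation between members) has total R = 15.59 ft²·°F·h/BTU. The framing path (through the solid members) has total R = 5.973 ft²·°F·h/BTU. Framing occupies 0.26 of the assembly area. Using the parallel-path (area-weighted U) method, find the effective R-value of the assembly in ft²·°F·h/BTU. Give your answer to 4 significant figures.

10.99 ft²·°F·h/BTU

U_eff = 0.74/15.59 + 0.26/5.973 = 0.047466 + 0.043529 = 0.090996
R_eff = 1/U_eff = 10.99 ft²·°F·h/BTU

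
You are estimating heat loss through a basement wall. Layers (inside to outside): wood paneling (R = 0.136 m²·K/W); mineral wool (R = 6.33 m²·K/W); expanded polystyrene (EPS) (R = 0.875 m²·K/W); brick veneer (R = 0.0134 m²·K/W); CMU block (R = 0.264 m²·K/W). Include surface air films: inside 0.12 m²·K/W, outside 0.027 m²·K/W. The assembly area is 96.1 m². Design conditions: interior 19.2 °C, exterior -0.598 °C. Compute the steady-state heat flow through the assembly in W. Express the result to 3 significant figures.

245 W

R_total = 0.12 + 0.136 + 6.33 + 0.875 + 0.0134 + 0.264 + 0.027 = 7.765 m²·K/W
Q = A·ΔT/R = 96.1 × (19.2 − (-0.598)) / 7.765 = 245 W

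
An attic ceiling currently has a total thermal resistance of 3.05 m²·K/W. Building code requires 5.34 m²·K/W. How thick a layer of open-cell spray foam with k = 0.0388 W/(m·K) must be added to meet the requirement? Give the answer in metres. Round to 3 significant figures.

ΔR = 5.34 − 3.05 = 2.29 m²·K/W
L = ΔR × k = 2.29 × 0.0388 = 0.08885 m

0.0889 m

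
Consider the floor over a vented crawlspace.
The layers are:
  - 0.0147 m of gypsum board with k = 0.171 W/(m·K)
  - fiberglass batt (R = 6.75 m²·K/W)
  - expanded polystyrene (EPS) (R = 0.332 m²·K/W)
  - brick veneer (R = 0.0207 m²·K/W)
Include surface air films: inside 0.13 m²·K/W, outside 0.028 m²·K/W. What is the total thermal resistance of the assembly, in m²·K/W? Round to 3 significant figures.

0.0147/0.171 = 0.08596
R_total = 0.13 + 0.08596 + 6.75 + 0.332 + 0.0207 + 0.028 = 7.347 m²·K/W

7.35 m²·K/W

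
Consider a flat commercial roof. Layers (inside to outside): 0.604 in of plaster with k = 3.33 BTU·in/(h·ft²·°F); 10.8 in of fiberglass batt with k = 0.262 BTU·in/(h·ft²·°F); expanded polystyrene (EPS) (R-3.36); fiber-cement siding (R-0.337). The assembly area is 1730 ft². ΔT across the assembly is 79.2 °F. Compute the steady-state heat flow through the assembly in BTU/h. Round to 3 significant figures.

0.604/3.33 = 0.1814
10.8/0.262 = 41.22
R_total = 0.1814 + 41.22 + 3.36 + 0.337 = 45.1 ft²·°F·h/BTU
Q = A·ΔT/R = 1730 × 79.2 / 45.1 = 3038 BTU/h

3040 BTU/h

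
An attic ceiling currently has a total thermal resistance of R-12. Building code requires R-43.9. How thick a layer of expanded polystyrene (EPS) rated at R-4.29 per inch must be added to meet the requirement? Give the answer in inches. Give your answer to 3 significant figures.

7.44 in

ΔR = 43.9 − 12 = 31.9 ft²·°F·h/BTU
L = ΔR / (R/in) = 31.9/4.29 = 7.436 in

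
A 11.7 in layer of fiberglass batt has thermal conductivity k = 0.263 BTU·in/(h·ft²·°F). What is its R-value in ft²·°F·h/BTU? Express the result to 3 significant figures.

R = L/k = 11.7/0.263 = 44.49 ft²·°F·h/BTU

44.5 ft²·°F·h/BTU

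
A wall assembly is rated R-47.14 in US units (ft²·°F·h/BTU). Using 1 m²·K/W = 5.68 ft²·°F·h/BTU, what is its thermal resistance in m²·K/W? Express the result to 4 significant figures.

R_SI = 47.14/5.68 = 8.2993

8.299 m²·K/W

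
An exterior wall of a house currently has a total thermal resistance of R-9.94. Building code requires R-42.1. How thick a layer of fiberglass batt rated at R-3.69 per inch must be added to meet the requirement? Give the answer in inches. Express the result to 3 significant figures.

8.72 in

ΔR = 42.1 − 9.94 = 32.16 ft²·°F·h/BTU
L = ΔR / (R/in) = 32.16/3.69 = 8.715 in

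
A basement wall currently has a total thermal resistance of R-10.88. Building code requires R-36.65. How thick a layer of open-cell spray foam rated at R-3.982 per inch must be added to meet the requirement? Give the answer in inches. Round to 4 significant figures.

6.472 in

ΔR = 36.65 − 10.88 = 25.77 ft²·°F·h/BTU
L = ΔR / (R/in) = 25.77/3.982 = 6.4716 in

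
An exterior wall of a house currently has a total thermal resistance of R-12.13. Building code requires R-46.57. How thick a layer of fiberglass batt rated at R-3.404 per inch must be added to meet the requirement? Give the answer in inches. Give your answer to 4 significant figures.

10.12 in

ΔR = 46.57 − 12.13 = 34.44 ft²·°F·h/BTU
L = ΔR / (R/in) = 34.44/3.404 = 10.118 in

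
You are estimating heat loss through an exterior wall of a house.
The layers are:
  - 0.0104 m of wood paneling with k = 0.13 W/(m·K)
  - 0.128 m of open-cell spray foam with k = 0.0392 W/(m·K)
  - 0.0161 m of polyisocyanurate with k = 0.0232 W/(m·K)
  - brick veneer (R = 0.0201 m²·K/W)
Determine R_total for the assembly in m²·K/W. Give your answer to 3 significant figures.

4.06 m²·K/W

0.0104/0.13 = 0.08
0.128/0.0392 = 3.265
0.0161/0.0232 = 0.694
R_total = 0.08 + 3.265 + 0.694 + 0.0201 = 4.059 m²·K/W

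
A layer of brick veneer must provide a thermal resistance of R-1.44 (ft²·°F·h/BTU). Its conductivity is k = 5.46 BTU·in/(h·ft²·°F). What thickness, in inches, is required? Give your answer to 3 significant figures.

7.86 in

L = R × k = 1.44 × 5.46 = 7.862 in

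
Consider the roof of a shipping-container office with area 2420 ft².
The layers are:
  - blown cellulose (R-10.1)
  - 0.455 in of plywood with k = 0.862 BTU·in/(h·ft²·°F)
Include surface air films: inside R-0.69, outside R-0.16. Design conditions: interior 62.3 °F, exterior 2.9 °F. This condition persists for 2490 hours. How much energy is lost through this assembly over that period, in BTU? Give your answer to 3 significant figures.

0.455/0.862 = 0.5278
R_total = 0.69 + 10.1 + 0.5278 + 0.16 = 11.48 ft²·°F·h/BTU
Q = 2420 × (62.3 − 2.9) / 11.48 = 12520 BTU/h
E = 12520 × 2490 = 31180000 BTU

31200000 BTU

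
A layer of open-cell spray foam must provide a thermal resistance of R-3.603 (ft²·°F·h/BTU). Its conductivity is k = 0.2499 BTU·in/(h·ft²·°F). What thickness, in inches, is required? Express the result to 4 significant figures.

L = R × k = 3.603 × 0.2499 = 0.90039 in

0.9004 in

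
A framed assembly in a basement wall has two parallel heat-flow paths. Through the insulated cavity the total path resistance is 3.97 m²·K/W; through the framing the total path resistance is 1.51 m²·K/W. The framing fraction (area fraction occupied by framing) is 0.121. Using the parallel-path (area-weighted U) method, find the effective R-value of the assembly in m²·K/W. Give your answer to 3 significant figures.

U_eff = 0.879/3.97 + 0.121/1.51 = 0.2214 + 0.08013 = 0.3015
R_eff = 1/U_eff = 3.316 m²·K/W

3.32 m²·K/W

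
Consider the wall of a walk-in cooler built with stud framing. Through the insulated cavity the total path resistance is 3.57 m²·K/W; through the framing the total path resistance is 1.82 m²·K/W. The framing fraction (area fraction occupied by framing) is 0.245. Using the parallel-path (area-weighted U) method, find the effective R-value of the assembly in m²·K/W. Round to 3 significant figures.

U_eff = 0.755/3.57 + 0.245/1.82 = 0.2115 + 0.1346 = 0.3461
R_eff = 1/U_eff = 2.889 m²·K/W

2.89 m²·K/W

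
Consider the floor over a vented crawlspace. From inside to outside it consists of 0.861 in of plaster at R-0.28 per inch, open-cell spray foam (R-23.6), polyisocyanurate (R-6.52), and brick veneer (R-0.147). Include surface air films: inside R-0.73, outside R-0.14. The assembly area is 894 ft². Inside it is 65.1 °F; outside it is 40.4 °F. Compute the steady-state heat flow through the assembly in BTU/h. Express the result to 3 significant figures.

704 BTU/h

0.861 × 0.28 = 0.2411
R_total = 0.73 + 0.2411 + 23.6 + 6.52 + 0.147 + 0.14 = 31.38 ft²·°F·h/BTU
Q = A·ΔT/R = 894 × (65.1 − 40.4) / 31.38 = 703.7 BTU/h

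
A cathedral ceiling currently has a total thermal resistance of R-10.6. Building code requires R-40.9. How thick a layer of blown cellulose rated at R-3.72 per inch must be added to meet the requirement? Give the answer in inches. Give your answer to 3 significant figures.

8.15 in

ΔR = 40.9 − 10.6 = 30.3 ft²·°F·h/BTU
L = ΔR / (R/in) = 30.3/3.72 = 8.145 in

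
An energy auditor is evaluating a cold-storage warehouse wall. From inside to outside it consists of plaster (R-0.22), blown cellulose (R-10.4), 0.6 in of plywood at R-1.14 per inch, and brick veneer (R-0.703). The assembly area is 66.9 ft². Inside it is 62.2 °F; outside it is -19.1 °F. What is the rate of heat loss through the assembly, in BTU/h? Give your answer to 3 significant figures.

453 BTU/h

0.6 × 1.14 = 0.684
R_total = 0.22 + 10.4 + 0.684 + 0.703 = 12.01 ft²·°F·h/BTU
Q = A·ΔT/R = 66.9 × (62.2 − (-19.1)) / 12.01 = 453 BTU/h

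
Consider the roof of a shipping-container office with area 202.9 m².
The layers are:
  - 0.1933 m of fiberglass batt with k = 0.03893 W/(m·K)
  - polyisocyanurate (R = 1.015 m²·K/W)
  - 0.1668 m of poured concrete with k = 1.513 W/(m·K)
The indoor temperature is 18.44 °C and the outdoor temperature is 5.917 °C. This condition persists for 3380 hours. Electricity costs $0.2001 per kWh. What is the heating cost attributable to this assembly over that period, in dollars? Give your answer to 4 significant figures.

0.1933/0.03893 = 4.9653
0.1668/1.513 = 0.11024
R_total = 4.9653 + 1.015 + 0.11024 = 6.0906 m²·K/W
Q = 202.9 × (18.44 − 5.917) / 6.0906 = 417.19 W
E = 417.19 W × 3380 h / 1000 = 1410.1 kWh
Cost = 1410.1 × 0.2001 = $282.16

282.2 dollars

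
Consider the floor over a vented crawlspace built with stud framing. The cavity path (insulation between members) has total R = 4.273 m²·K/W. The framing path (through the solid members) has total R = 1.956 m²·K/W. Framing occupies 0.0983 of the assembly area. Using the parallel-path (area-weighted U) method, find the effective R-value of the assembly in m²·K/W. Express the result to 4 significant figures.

3.827 m²·K/W

U_eff = 0.9017/4.273 + 0.0983/1.956 = 0.21102 + 0.050256 = 0.26128
R_eff = 1/U_eff = 3.8273 m²·K/W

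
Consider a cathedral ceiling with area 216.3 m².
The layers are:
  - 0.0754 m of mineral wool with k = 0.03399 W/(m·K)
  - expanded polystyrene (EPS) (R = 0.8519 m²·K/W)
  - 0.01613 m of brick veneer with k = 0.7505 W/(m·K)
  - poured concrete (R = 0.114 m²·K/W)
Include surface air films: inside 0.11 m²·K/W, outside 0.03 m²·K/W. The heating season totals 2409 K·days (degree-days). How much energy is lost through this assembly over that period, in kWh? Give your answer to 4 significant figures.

3738 kWh

0.0754/0.03399 = 2.2183
0.01613/0.7505 = 0.021492
R_total = 0.11 + 2.2183 + 0.8519 + 0.021492 + 0.114 + 0.03 = 3.3457 m²·K/W
E = A × HDD × 24 / R / 1000 = 216.3 × 2409 × 24 / 3.3457 / 1000 = 3737.8 kWh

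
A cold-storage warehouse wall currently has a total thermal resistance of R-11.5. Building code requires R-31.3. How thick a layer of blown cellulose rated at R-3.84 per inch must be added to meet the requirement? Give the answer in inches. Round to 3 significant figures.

5.16 in

ΔR = 31.3 − 11.5 = 19.8 ft²·°F·h/BTU
L = ΔR / (R/in) = 19.8/3.84 = 5.156 in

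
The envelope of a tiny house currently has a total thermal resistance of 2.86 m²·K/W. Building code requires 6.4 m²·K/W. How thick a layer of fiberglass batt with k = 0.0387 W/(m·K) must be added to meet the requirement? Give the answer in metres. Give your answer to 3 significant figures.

ΔR = 6.4 − 2.86 = 3.54 m²·K/W
L = ΔR × k = 3.54 × 0.0387 = 0.137 m

0.137 m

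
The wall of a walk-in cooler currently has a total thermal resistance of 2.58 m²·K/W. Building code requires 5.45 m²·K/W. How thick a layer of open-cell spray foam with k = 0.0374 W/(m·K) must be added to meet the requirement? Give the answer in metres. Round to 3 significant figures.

0.107 m

ΔR = 5.45 − 2.58 = 2.87 m²·K/W
L = ΔR × k = 2.87 × 0.0374 = 0.1073 m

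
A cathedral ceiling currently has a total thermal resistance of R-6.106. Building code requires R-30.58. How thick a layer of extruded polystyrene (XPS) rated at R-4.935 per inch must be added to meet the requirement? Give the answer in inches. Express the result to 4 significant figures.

4.959 in

ΔR = 30.58 − 6.106 = 24.474 ft²·°F·h/BTU
L = ΔR / (R/in) = 24.474/4.935 = 4.9593 in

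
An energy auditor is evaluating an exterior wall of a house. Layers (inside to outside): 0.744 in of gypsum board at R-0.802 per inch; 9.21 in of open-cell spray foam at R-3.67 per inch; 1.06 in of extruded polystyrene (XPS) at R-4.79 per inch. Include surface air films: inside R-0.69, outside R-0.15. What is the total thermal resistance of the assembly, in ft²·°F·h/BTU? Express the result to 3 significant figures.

0.744 × 0.802 = 0.5967
9.21 × 3.67 = 33.8
1.06 × 4.79 = 5.077
R_total = 0.69 + 0.5967 + 33.8 + 5.077 + 0.15 = 40.31 ft²·°F·h/BTU

40.3 ft²·°F·h/BTU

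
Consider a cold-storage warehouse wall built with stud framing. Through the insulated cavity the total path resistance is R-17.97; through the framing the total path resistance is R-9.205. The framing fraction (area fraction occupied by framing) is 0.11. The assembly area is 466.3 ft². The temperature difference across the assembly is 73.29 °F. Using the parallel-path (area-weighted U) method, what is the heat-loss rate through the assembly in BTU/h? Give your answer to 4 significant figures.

2101 BTU/h

U_eff = 0.89/17.97 + 0.11/9.205 = 0.049527 + 0.01195 = 0.061477
R_eff = 1/U_eff = 16.266 ft²·°F·h/BTU
Q = 466.3 × 73.29 / 16.266 = 2101 BTU/h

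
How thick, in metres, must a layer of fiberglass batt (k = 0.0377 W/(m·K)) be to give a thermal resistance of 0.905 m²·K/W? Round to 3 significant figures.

L = R·k = 0.905 × 0.0377 = 0.03412 m

0.0341 m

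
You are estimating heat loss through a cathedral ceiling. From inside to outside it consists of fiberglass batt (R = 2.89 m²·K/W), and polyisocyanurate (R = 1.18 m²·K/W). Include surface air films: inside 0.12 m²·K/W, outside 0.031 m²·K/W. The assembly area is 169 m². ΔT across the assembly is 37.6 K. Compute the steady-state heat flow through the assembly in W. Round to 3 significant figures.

1510 W

R_total = 0.12 + 2.89 + 1.18 + 0.031 = 4.221 m²·K/W
Q = A·ΔT/R = 169 × 37.6 / 4.221 = 1505 W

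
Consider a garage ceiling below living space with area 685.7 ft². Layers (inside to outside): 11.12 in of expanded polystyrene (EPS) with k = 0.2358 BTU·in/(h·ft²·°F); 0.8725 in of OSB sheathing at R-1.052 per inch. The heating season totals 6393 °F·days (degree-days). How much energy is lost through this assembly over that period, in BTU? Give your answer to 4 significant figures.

11.12/0.2358 = 47.159
0.8725 × 1.052 = 0.91787
R_total = 47.159 + 0.91787 = 48.076 ft²·°F·h/BTU
E = A × HDD × 24 / R = 685.7 × 6393 × 24 / 48.076 = 2188400 BTU

2188000 BTU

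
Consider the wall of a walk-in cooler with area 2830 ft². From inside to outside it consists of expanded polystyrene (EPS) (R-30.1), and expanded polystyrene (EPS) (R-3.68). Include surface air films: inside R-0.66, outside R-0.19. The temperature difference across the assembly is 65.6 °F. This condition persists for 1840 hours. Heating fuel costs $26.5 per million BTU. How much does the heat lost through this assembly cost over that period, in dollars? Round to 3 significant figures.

R_total = 0.66 + 30.1 + 3.68 + 0.19 = 34.63 ft²·°F·h/BTU
Q = 2830 × 65.6 / 34.63 = 5361 BTU/h
E = 5361 × 1840 = 9864000 BTU
Cost = 9864000/10⁶ × 26.5 = $261.4

261 dollars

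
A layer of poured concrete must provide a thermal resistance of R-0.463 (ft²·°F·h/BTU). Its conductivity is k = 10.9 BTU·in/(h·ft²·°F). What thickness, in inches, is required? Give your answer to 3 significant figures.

5.05 in

L = R × k = 0.463 × 10.9 = 5.047 in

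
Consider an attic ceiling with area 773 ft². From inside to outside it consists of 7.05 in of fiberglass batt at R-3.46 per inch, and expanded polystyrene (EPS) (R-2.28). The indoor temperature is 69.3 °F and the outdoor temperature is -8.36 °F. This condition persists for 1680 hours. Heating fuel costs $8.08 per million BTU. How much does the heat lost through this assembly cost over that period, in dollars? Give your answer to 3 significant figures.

7.05 × 3.46 = 24.39
R_total = 24.39 + 2.28 = 26.67 ft²·°F·h/BTU
Q = 773 × (69.3 − (-8.36)) / 26.67 = 2251 BTU/h
E = 2251 × 1680 = 3781000 BTU
Cost = 3781000/10⁶ × 8.08 = $30.55

30.6 dollars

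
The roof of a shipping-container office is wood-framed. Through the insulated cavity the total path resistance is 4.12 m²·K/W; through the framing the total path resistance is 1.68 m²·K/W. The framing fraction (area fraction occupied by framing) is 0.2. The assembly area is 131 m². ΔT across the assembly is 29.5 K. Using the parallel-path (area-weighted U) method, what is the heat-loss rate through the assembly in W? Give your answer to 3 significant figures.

1210 W

U_eff = 0.8/4.12 + 0.2/1.68 = 0.1942 + 0.119 = 0.3132
R_eff = 1/U_eff = 3.193 m²·K/W
Q = 131 × 29.5 / 3.193 = 1210 W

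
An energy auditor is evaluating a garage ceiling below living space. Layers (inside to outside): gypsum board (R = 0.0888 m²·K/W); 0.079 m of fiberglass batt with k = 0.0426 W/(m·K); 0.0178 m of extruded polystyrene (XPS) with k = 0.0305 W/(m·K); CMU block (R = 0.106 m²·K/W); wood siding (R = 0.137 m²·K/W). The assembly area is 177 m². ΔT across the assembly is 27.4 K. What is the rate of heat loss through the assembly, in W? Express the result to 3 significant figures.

1750 W

0.079/0.0426 = 1.854
0.0178/0.0305 = 0.5836
R_total = 0.0888 + 1.854 + 0.5836 + 0.106 + 0.137 = 2.77 m²·K/W
Q = A·ΔT/R = 177 × 27.4 / 2.77 = 1751 W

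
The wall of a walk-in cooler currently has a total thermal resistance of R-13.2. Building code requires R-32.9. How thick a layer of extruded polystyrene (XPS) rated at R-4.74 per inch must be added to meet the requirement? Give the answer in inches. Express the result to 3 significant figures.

ΔR = 32.9 − 13.2 = 19.7 ft²·°F·h/BTU
L = ΔR / (R/in) = 19.7/4.74 = 4.156 in

4.16 in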